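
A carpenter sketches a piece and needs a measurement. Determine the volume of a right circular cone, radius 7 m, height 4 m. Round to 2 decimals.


Shape: cone
Radius r = 7 m, Height h = 4 m
Formula: V = (1/3) * pi * r^2 * h
r^2 = 49
pi * r^2 * h = pi * 49 * 4 = 196 * pi
V = 196 * pi / 3
V = 205.25
205.25 m^3


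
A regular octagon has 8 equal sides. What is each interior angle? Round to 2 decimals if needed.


Shape: regular octagon (8 sides)
Formula: interior angle = (n - 2) * 180 / n
(n - 2) = 6
(n - 2) * 180 = 1080
angle = 1080 / 8
angle = 135
135 degrees


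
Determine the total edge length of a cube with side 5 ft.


Shape: cube
Side s = 5 ft
A cube has 12 edges, all equal.
Formula: total edge length = 12 * s
Total = 12 * 5
Total = 60
60 ft


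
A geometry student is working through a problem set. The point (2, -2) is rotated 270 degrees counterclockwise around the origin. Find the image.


Transformation: rotation about the origin
Original point: (2, -2)
Rule for 270 deg counterclockwise: (x, y) -> (y, -x)
Apply: (2, -2) -> (-2, -2)
(-2, -2)


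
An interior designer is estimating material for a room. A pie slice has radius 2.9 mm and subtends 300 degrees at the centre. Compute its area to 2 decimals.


Shape: circular sector
Radius r = 2.9 mm, Angle = 300 degrees
Formula: A = (angle/360) * pi * r^2
r^2 = 8.41
Fraction of circle = 300/360
A = (300/360) * pi * 8.41
A = 7.008333 * pi
A = 22.02
22.02 mm^2


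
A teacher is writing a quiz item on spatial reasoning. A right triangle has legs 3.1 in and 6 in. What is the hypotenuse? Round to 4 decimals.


Shape: right triangle
Legs a = 3.1 in, b = 6 in
Formula: c = sqrt(a^2 + b^2)
a^2 = 9.61, b^2 = 36
a^2 + b^2 = 45.61
c = sqrt(45.61)
c = 6.7535
6.7535 in


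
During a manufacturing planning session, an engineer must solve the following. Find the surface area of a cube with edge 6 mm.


Shape: cube
Side s = 6 mm
A cube has 6 square faces.
Formula: SA = 6 * s^2
s^2 = 36
SA = 6 * 36
SA = 216
216 mm^2


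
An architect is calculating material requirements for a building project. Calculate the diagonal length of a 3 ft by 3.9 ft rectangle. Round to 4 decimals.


Shape: rectangle (diagonal via Pythagoras)
Sides: 3 ft and 3.9 ft
Formula: d = sqrt(l^2 + w^2)
l^2 = 9, w^2 = 15.21
l^2 + w^2 = 24.21
d = sqrt(24.21)
d = 4.9204
4.9204 ft


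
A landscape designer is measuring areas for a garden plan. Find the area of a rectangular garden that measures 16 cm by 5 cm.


Shape: rectangle
Length l = 16 cm, Width w = 5 cm
Formula: A = l * w
A = 16 * 5
A = 80
80 cm^2


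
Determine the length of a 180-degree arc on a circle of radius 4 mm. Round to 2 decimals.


Shape: circular arc
Radius r = 4 mm, Angle = 180 degrees
Formula: L = (angle/360) * 2 * pi * r
2 * pi * r = 8 * pi
L = (180/360) * 8 * pi
L = 4 * pi
L = 12.57
12.57 mm


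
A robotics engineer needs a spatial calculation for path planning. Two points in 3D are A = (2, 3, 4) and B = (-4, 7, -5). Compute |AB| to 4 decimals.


3D distance between two points
P1 = (2, 3, 4), P2 = (-4, 7, -5)
Formula: d = sqrt((x2-x1)^2 + (y2-y1)^2 + (z2-z1)^2)
dx = -4 - 2 = -6
dy = 7 - 3 = 4
dz = -5 - 4 = -9
dx^2 + dy^2 + dz^2 = 36 + 16 + 81 = 133
d = sqrt(133)
d = 11.5326
11.5326 units


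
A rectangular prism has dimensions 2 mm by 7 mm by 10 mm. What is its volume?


Shape: rectangular prism
l = 2 mm, w = 7 mm, h = 10 mm
Formula: V = l * w * h
V = 2 * 7 * 10
V = 14 * 10
V = 140
140 mm^3


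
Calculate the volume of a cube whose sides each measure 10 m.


Shape: cube
Side s = 10 m
Formula: V = s^3
V = 10 * 10 * 10
V = 100 * 10
V = 1000
1000 m^3


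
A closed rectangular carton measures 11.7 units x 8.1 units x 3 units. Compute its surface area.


Shape: rectangular prism
l = 11.7 units, w = 8.1 units, h = 3 units
Formula: SA = 2(lw + lh + wh)
lw = 94.77, lh = 35.1, wh = 24.3
lw + lh + wh = 154.17
SA = 2 * 154.17
SA = 308.34
308.34 units^2


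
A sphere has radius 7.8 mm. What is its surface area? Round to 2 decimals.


Shape: sphere
Radius r = 7.8 mm
Formula: SA = 4 * pi * r^2
r^2 = 60.84
SA = 4 * pi * 60.84
SA = 243.36 * pi
SA = 764.54
764.54 mm^2


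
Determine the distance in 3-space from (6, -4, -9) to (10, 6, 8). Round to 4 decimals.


3D distance between two points
P1 = (6, -4, -9), P2 = (10, 6, 8)
Formula: d = sqrt((x2-x1)^2 + (y2-y1)^2 + (z2-z1)^2)
dx = 10 - 6 = 4
dy = 6 - -4 = 10
dz = 8 - -9 = 17
dx^2 + dy^2 + dz^2 = 16 + 100 + 289 = 405
d = sqrt(405)
d = 20.1246
20.1246 units


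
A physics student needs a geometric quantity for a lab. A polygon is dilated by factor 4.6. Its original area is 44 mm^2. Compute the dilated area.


Linear scale factor k = 4.6
Original area = 44 mm^2
Rule: under a linear scaling by k, areas scale by k^2.
k^2 = 4.6^2 = 21.16
New area = 44 * 21.16
New area = 931.04
931.04 mm^2


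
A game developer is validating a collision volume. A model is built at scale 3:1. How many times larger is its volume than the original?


Linear scale factor k = 3
Rule: under a linear scaling by k, volumes scale by k^3.
k^3 = 3 * 3 * 3
k^3 = 9 * 3
k^3 = 27
Volume scales by a factor of 27.
27 (dimensionless)


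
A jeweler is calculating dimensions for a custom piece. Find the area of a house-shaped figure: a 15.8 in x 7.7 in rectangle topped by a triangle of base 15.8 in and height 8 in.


Composite shape: rectangle + triangle
Rectangle area = 15.8 * 7.7 = 121.66
Triangle area = 0.5 * 15.8 * 8 = 63.2
Total = 121.66 + 63.2
Total = 184.86
184.86 in^2


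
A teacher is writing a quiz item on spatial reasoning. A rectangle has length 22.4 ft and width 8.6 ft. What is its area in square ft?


Shape: rectangle
Length l = 22.4 ft, Width w = 8.6 ft
Formula: A = l * w
A = 22.4 * 8.6
A = 192.64
192.64 ft^2


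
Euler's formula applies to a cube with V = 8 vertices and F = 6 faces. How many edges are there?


Polyhedron: cube
Euler's formula for convex polyhedra: V - E + F = 2
Given: V = 8 vertices and F = 6 faces
Solve for E:
E = V + F - 2 = 8 + 6 - 2 = 12
12 edges


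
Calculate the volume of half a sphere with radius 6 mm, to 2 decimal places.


Shape: hemisphere (half of a sphere)
Radius r = 6 mm
Formula: V = (1/2) * (4/3) * pi * r^3 = (2/3) * pi * r^3
r^3 = 216
(2/3) * 216 = 144
V = 144 * pi
V = 452.39
452.39 mm^3


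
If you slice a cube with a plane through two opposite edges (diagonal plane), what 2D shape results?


Solid: cube
Cutting plane: through two opposite edges (diagonal plane)
Visualize the intersection of the plane with the solid's surface.
The boundary of the cut region is a rectangle.
rectangle


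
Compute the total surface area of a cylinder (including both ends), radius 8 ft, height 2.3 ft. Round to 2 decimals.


Shape: closed cylinder
Radius r = 8 ft, Height h = 2.3 ft
Formula: SA = 2*pi*r^2 + 2*pi*r*h = 2*pi*r*(r + h)
r + h = 10.3
2 * r * (r + h) = 2 * 8 * 10.3 = 164.8
SA = 164.8 * pi
SA = 517.73
517.73 ft^2


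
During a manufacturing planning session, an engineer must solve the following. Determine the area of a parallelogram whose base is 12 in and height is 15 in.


Shape: parallelogram
Base b = 12 in, Height h = 15 in
Formula: A = b * h
A = 12 * 15
A = 180
180 in^2


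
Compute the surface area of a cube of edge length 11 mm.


Shape: cube
Side s = 11 mm
A cube has 6 square faces.
Formula: SA = 6 * s^2
s^2 = 121
SA = 6 * 121
SA = 726
726 mm^2


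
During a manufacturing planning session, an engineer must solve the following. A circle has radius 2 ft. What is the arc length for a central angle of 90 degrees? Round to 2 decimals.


Shape: circular arc
Radius r = 2 ft, Angle = 90 degrees
Formula: L = (angle/360) * 2 * pi * r
2 * pi * r = 4 * pi
L = (90/360) * 4 * pi
L = 1 * pi
L = 3.14
3.14 ft


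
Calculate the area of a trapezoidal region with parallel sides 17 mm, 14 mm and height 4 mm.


Shape: trapezoid
Parallel sides a = 17 mm, b = 14 mm; Height h = 4 mm
Formula: A = (a + b) * h / 2
a + b = 17 + 14 = 31
A = 31 * 4 / 2
A = 124 / 2
A = 62
62 mm^2


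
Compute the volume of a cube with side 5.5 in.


Shape: cube
Side s = 5.5 in
Formula: V = s^3
V = 5.5 * 5.5 * 5.5
V = 30.25 * 5.5
V = 166.375
166.375 in^3


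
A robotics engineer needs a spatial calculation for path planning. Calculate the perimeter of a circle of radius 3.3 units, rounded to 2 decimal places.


Shape: circle
Radius r = 3.3 units
Formula: C = 2 * pi * r
C = 2 * pi * 3.3
C = 6.6 * pi
C = 20.73
20.73 units


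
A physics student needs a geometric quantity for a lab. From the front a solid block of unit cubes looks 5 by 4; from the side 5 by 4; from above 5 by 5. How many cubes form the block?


Orthographic views of a solid rectangular block:
Front view 5 x 4 -> length = 5, height = 4
Side view 5 x 4 -> width = 5, height = 4 (consistent)
Top view 5 x 5 -> confirms length = 5, width = 5
The block is 5 x 5 x 4.
Total unit cubes = 5 * 5 * 4 = 100
100 unit cubes


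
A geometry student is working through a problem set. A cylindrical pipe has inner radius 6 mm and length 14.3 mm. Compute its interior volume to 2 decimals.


Shape: cylinder
Radius r = 6 mm, Height h = 14.3 mm
Formula: V = pi * r^2 * h
r^2 = 36
V = pi * 36 * 14.3
V = 514.8 * pi
V = 1617.29
1617.29 mm^3


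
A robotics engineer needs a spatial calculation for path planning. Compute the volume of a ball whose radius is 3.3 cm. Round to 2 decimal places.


Shape: sphere
Radius r = 3.3 cm
Formula: V = (4/3) * pi * r^3
r^3 = 35.937
(4/3) * 35.937 = 47.916
V = 47.916 * pi
V = 150.53
150.53 cm^3


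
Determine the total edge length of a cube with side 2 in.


Shape: cube
Side s = 2 in
A cube has 12 edges, all equal.
Formula: total edge length = 12 * s
Total = 12 * 2
Total = 24
24 in


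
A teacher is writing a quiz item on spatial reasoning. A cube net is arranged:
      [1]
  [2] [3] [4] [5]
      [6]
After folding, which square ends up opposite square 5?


Net: cross layout. Take square 3 as the base (bottom).
Fold the four squares in the horizontal row up around 3: 2 -> left, 4 -> right, 5 wraps to the top.
Fold 1 and 6 up from 3: 1 -> back, 6 -> front.
Opposite pairs are therefore: (1, 6), (2, 4), (3, 5).
Face 5 is opposite face 3.
face 3


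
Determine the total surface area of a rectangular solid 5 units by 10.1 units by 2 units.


Shape: rectangular prism
l = 5 units, w = 10.1 units, h = 2 units
Formula: SA = 2(lw + lh + wh)
lw = 50.5, lh = 10, wh = 20.2
lw + lh + wh = 80.7
SA = 2 * 80.7
SA = 161.4
161.4 units^2


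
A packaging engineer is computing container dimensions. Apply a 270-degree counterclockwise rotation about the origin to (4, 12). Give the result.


Transformation: rotation about the origin
Original point: (4, 12)
Rule for 270 deg counterclockwise: (x, y) -> (y, -x)
Apply: (4, 12) -> (12, -4)
(12, -4)


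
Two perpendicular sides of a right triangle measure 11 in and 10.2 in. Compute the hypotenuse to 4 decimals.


Shape: right triangle
Legs a = 11 in, b = 10.2 in
Formula: c = sqrt(a^2 + b^2)
a^2 = 121, b^2 = 104.04
a^2 + b^2 = 225.04
c = sqrt(225.04)
c = 15.0013
15.0013 in


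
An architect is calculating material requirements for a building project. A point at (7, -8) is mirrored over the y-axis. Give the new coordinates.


Transformation: reflection
Original point: (7, -8)
Rule for reflection over the y-axis: (x, y) -> (-x, y)
Apply: (7, -8) -> (-7, -8)
(-7, -8)


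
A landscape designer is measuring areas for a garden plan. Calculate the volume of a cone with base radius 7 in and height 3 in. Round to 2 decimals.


Shape: cone
Radius r = 7 in, Height h = 3 in
Formula: V = (1/3) * pi * r^2 * h
r^2 = 49
pi * r^2 * h = pi * 49 * 3 = 147 * pi
V = 147 * pi / 3
V = 153.94
153.94 in^3


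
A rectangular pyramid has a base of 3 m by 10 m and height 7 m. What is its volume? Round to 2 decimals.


Shape: rectangular pyramid
Base: 3 m x 10 m, Height h = 7 m
Formula: V = (1/3) * base_area * h
base_area = 3 * 10 = 30
base_area * h = 30 * 7 = 210
V = 210 / 3
V = 70
70 m^3


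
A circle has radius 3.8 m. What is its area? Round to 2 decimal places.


Shape: circle
Radius r = 3.8 m
Formula: A = pi * r^2
r^2 = 3.8^2 = 14.44
A = pi * 14.44
A = 45.36
45.36 m^2


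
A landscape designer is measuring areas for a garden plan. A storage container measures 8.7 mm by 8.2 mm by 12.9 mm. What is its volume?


Shape: rectangular prism
l = 8.7 mm, w = 8.2 mm, h = 12.9 mm
Formula: V = l * w * h
V = 8.7 * 8.2 * 12.9
V = 71.34 * 12.9
V = 920.286
920.286 mm^3


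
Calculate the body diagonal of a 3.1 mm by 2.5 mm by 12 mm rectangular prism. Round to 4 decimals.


Shape: rectangular box (space diagonal)
l = 3.1 mm, w = 2.5 mm, h = 12 mm
Visualize: the diagonal of the base, then a right triangle with that diagonal and the height.
Formula: d = sqrt(l^2 + w^2 + h^2)
l^2 + w^2 + h^2 = 9.61 + 6.25 + 144 = 159.86
d = sqrt(159.86)
d = 12.6436
12.6436 mm


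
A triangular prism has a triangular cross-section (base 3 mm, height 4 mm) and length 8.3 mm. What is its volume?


Shape: triangular prism
Triangle base = 3 mm, triangle height = 4 mm, prism length L = 8.3 mm
Formula: V = (1/2 * b * h_tri) * L
Cross-section area = 0.5 * 3 * 4 = 6
V = 6 * 8.3
V = 49.8
49.8 mm^3


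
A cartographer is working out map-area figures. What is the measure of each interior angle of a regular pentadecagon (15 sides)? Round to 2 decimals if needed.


Shape: regular pentadecagon (15 sides)
Formula: interior angle = (n - 2) * 180 / n
(n - 2) = 13
(n - 2) * 180 = 2340
angle = 2340 / 15
angle = 156
156 degrees


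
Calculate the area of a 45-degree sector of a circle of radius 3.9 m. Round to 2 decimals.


Shape: circular sector
Radius r = 3.9 m, Angle = 45 degrees
Formula: A = (angle/360) * pi * r^2
r^2 = 15.21
Fraction of circle = 45/360
A = (45/360) * pi * 15.21
A = 1.90125 * pi
A = 5.97
5.97 m^2


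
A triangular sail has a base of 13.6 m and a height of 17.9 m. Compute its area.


Shape: triangle
Base b = 13.6 m, Height h = 17.9 m
Formula: A = (1/2) * b * h
A = 0.5 * 13.6 * 17.9
A = 0.5 * 243.44
A = 121.72
121.72 m^2


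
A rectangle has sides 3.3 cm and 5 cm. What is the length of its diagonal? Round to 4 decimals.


Shape: rectangle (diagonal via Pythagoras)
Sides: 3.3 cm and 5 cm
Formula: d = sqrt(l^2 + w^2)
l^2 = 10.89, w^2 = 25
l^2 + w^2 = 35.89
d = sqrt(35.89)
d = 5.9908
5.9908 cm


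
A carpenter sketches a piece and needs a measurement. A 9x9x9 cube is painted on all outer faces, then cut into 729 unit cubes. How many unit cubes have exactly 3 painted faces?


Large cube: 9 x 9 x 9, cut into unit cubes.
Cubes with 3 painted faces are at the corners. A cube always has 8 corners.
Count = 8
8 unit cubes


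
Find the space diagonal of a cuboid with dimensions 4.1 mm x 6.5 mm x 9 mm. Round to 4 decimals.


Shape: rectangular box (space diagonal)
l = 4.1 mm, w = 6.5 mm, h = 9 mm
Visualize: the diagonal of the base, then a right triangle with that diagonal and the height.
Formula: d = sqrt(l^2 + w^2 + h^2)
l^2 + w^2 + h^2 = 16.81 + 42.25 + 81 = 140.06
d = sqrt(140.06)
d = 11.8347
11.8347 mm


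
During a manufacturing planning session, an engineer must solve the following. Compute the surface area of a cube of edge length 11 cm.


Shape: cube
Side s = 11 cm
A cube has 6 square faces.
Formula: SA = 6 * s^2
s^2 = 121
SA = 6 * 121
SA = 726
726 cm^2


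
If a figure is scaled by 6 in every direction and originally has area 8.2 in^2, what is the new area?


Linear scale factor k = 6
Original area = 8.2 in^2
Rule: under a linear scaling by k, areas scale by k^2.
k^2 = 6^2 = 36
New area = 8.2 * 36
New area = 295.2
295.2 in^2


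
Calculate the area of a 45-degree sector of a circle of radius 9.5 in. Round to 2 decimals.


Shape: circular sector
Radius r = 9.5 in, Angle = 45 degrees
Formula: A = (angle/360) * pi * r^2
r^2 = 90.25
Fraction of circle = 45/360
A = (45/360) * pi * 90.25
A = 11.28125 * pi
A = 35.44
35.44 in^2


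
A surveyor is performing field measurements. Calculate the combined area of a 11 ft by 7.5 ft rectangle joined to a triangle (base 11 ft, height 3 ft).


Composite shape: rectangle + triangle
Rectangle area = 11 * 7.5 = 82.5
Triangle area = 0.5 * 11 * 3 = 16.5
Total = 82.5 + 16.5
Total = 99
99 ft^2


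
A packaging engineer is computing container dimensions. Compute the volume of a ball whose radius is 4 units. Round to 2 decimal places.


Shape: sphere
Radius r = 4 units
Formula: V = (4/3) * pi * r^3
r^3 = 64
(4/3) * 64 = 85.333333
V = 85.333333 * pi
V = 268.08
268.08 units^3


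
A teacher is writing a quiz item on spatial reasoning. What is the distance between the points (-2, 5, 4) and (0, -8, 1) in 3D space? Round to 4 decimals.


3D distance between two points
P1 = (-2, 5, 4), P2 = (0, -8, 1)
Formula: d = sqrt((x2-x1)^2 + (y2-y1)^2 + (z2-z1)^2)
dx = 0 - -2 = 2
dy = -8 - 5 = -13
dz = 1 - 4 = -3
dx^2 + dy^2 + dz^2 = 4 + 169 + 9 = 182
d = sqrt(182)
d = 13.4907
13.4907 units


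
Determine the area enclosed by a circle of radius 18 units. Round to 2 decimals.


Shape: circle
Radius r = 18 units
Formula: A = pi * r^2
r^2 = 18^2 = 324
A = pi * 324
A = 1017.88
1017.88 units^2


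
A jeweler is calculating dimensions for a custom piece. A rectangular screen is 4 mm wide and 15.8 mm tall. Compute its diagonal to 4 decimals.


Shape: rectangle (diagonal via Pythagoras)
Sides: 4 mm and 15.8 mm
Formula: d = sqrt(l^2 + w^2)
l^2 = 16, w^2 = 249.64
l^2 + w^2 = 265.64
d = sqrt(265.64)
d = 16.2985
16.2985 mm


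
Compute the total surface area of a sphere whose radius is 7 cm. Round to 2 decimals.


Shape: sphere
Radius r = 7 cm
Formula: SA = 4 * pi * r^2
r^2 = 49
SA = 4 * pi * 49
SA = 196 * pi
SA = 615.75
615.75 cm^2


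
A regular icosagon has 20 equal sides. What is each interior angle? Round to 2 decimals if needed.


Shape: regular icosagon (20 sides)
Formula: interior angle = (n - 2) * 180 / n
(n - 2) = 18
(n - 2) * 180 = 3240
angle = 3240 / 20
angle = 162
162 degrees


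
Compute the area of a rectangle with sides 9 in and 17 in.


Shape: rectangle
Length l = 9 in, Width w = 17 in
Formula: A = l * w
A = 9 * 17
A = 153
153 in^2


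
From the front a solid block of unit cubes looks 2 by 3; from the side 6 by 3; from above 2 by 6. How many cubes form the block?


Orthographic views of a solid rectangular block:
Front view 2 x 3 -> length = 2, height = 3
Side view 6 x 3 -> width = 6, height = 3 (consistent)
Top view 2 x 6 -> confirms length = 2, width = 6
The block is 2 x 6 x 3.
Total unit cubes = 2 * 6 * 3 = 36
36 unit cubes


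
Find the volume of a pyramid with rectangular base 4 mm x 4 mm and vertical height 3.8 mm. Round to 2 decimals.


Shape: rectangular pyramid
Base: 4 mm x 4 mm, Height h = 3.8 mm
Formula: V = (1/3) * base_area * h
base_area = 4 * 4 = 16
base_area * h = 16 * 3.8 = 60.8
V = 60.8 / 3
V = 20.27
20.27 mm^3


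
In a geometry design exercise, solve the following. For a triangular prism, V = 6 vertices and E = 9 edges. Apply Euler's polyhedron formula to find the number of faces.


Polyhedron: triangular prism
Euler's formula for convex polyhedra: V - E + F = 2
Given: V = 6 vertices and E = 9 edges
Solve for F:
F = 2 + E - V = 2 + 9 - 6 = 5
5 faces


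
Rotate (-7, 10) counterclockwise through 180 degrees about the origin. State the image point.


Transformation: rotation about the origin
Original point: (-7, 10)
Rule for 180 deg: (x, y) -> (-x, -y)
Apply: (-7, 10) -> (7, -10)
(7, -10)


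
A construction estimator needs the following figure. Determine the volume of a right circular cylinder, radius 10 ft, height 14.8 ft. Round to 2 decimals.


Shape: cylinder
Radius r = 10 ft, Height h = 14.8 ft
Formula: V = pi * r^2 * h
r^2 = 100
V = pi * 100 * 14.8
V = 1480 * pi
V = 4649.56
4649.56 ft^3


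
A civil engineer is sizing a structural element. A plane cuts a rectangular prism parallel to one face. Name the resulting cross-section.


Solid: rectangular prism
Cutting plane: parallel to one face
Visualize the intersection of the plane with the solid's surface.
The boundary of the cut region is a rectangle.
rectangle


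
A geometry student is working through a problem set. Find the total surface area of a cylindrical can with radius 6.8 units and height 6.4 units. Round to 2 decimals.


Shape: closed cylinder
Radius r = 6.8 units, Height h = 6.4 units
Formula: SA = 2*pi*r^2 + 2*pi*r*h = 2*pi*r*(r + h)
r + h = 13.2
2 * r * (r + h) = 2 * 6.8 * 13.2 = 179.52
SA = 179.52 * pi
SA = 563.98
563.98 units^2


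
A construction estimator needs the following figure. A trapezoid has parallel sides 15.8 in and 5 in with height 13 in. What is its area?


Shape: trapezoid
Parallel sides a = 15.8 in, b = 5 in; Height h = 13 in
Formula: A = (a + b) * h / 2
a + b = 15.8 + 5 = 20.8
A = 20.8 * 13 / 2
A = 270.4 / 2
A = 135.2
135.2 in^2


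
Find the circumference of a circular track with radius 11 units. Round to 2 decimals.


Shape: circle
Radius r = 11 units
Formula: C = 2 * pi * r
C = 2 * pi * 11
C = 22 * pi
C = 69.12
69.12 units


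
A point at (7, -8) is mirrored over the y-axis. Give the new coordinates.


Transformation: reflection
Original point: (7, -8)
Rule for reflection over the y-axis: (x, y) -> (-x, y)
Apply: (7, -8) -> (-7, -8)
(-7, -8)


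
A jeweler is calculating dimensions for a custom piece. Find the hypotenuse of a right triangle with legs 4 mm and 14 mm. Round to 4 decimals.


Shape: right triangle
Legs a = 4 mm, b = 14 mm
Formula: c = sqrt(a^2 + b^2)
a^2 = 16, b^2 = 196
a^2 + b^2 = 212
c = sqrt(212)
c = 14.5602
14.5602 mm


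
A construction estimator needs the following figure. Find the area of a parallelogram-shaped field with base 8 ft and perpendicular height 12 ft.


Shape: parallelogram
Base b = 8 ft, Height h = 12 ft
Formula: A = b * h
A = 8 * 12
A = 96
96 ft^2


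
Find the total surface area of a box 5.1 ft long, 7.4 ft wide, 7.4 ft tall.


Shape: rectangular prism
l = 5.1 ft, w = 7.4 ft, h = 7.4 ft
Formula: SA = 2(lw + lh + wh)
lw = 37.74, lh = 37.74, wh = 54.76
lw + lh + wh = 130.24
SA = 2 * 130.24
SA = 260.48
260.48 ft^2


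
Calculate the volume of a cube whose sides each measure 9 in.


Shape: cube
Side s = 9 in
Formula: V = s^3
V = 9 * 9 * 9
V = 81 * 9
V = 729
729 in^3


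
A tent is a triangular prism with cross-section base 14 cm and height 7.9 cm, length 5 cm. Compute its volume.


Shape: triangular prism
Triangle base = 14 cm, triangle height = 7.9 cm, prism length L = 5 cm
Formula: V = (1/2 * b * h_tri) * L
Cross-section area = 0.5 * 14 * 7.9 = 55.3
V = 55.3 * 5
V = 276.5
276.5 cm^3


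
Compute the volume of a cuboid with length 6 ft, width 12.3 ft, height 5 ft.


Shape: rectangular prism
l = 6 ft, w = 12.3 ft, h = 5 ft
Formula: V = l * w * h
V = 6 * 12.3 * 5
V = 73.8 * 5
V = 369
369 ft^3


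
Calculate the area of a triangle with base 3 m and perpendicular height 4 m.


Shape: triangle
Base b = 3 m, Height h = 4 m
Formula: A = (1/2) * b * h
A = 0.5 * 3 * 4
A = 0.5 * 12
A = 6
6 m^2


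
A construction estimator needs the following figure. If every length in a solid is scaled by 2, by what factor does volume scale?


Linear scale factor k = 2
Rule: under a linear scaling by k, volumes scale by k^3.
k^3 = 2 * 2 * 2
k^3 = 4 * 2
k^3 = 8
Volume scales by a factor of 8.
8 (dimensionless)


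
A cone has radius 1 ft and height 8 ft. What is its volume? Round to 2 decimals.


Shape: cone
Radius r = 1 ft, Height h = 8 ft
Formula: V = (1/3) * pi * r^2 * h
r^2 = 1
pi * r^2 * h = pi * 1 * 8 = 8 * pi
V = 8 * pi / 3
V = 8.38
8.38 ft^3


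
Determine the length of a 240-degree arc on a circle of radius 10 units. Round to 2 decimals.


Shape: circular arc
Radius r = 10 units, Angle = 240 degrees
Formula: L = (angle/360) * 2 * pi * r
2 * pi * r = 20 * pi
L = (240/360) * 20 * pi
L = 13.333333 * pi
L = 41.89
41.89 units


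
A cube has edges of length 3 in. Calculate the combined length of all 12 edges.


Shape: cube
Side s = 3 in
A cube has 12 edges, all equal.
Formula: total edge length = 12 * s
Total = 12 * 3
Total = 36
36 in


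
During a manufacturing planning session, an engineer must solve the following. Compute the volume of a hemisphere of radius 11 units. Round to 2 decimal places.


Shape: hemisphere (half of a sphere)
Radius r = 11 units
Formula: V = (1/2) * (4/3) * pi * r^3 = (2/3) * pi * r^3
r^3 = 1331
(2/3) * 1331 = 887.333333
V = 887.333333 * pi
V = 2787.64
2787.64 units^3


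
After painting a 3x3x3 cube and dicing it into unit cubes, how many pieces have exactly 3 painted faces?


Large cube: 3 x 3 x 3, cut into unit cubes.
Cubes with 3 painted faces are at the corners. A cube always has 8 corners.
Count = 8
8 unit cubes


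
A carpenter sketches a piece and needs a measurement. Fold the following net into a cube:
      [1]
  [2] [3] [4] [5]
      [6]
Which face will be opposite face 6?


Net: cross layout. Take square 3 as the base (bottom).
Fold the four squares in the horizontal row up around 3: 2 -> left, 4 -> right, 5 wraps to the top.
Fold 1 and 6 up from 3: 1 -> back, 6 -> front.
Opposite pairs are therefore: (1, 6), (2, 4), (3, 5).
Face 6 is opposite face 1.
face 1


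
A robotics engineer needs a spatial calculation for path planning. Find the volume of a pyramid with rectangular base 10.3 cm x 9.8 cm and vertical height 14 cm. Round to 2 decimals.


Shape: rectangular pyramid
Base: 10.3 cm x 9.8 cm, Height h = 14 cm
Formula: V = (1/3) * base_area * h
base_area = 10.3 * 9.8 = 100.94
base_area * h = 100.94 * 14 = 1413.16
V = 1413.16 / 3
V = 471.05
471.05 cm^3


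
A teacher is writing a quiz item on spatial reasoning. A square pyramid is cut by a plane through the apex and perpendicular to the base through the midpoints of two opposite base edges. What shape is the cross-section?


Solid: square pyramid
Cutting plane: through the apex and perpendicular to the base through the midpoints of two opposite base edges
Visualize the intersection of the plane with the solid's surface.
The boundary of the cut region is a isosceles triangle.
isosceles triangle


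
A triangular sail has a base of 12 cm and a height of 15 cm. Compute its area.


Shape: triangle
Base b = 12 cm, Height h = 15 cm
Formula: A = (1/2) * b * h
A = 0.5 * 12 * 15
A = 0.5 * 180
A = 90
90 cm^2


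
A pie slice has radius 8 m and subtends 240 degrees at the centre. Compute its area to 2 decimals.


Shape: circular sector
Radius r = 8 m, Angle = 240 degrees
Formula: A = (angle/360) * pi * r^2
r^2 = 64
Fraction of circle = 240/360
A = (240/360) * pi * 64
A = 42.666667 * pi
A = 134.04
134.04 m^2


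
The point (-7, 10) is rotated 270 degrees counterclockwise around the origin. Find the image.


Transformation: rotation about the origin
Original point: (-7, 10)
Rule for 270 deg counterclockwise: (x, y) -> (y, -x)
Apply: (-7, 10) -> (10, 7)
(10, 7)


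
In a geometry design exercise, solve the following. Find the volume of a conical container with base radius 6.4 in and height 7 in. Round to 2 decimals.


Shape: cone
Radius r = 6.4 in, Height h = 7 in
Formula: V = (1/3) * pi * r^2 * h
r^2 = 40.96
pi * r^2 * h = pi * 40.96 * 7 = 286.72 * pi
V = 286.72 * pi / 3
V = 300.25
300.25 in^3


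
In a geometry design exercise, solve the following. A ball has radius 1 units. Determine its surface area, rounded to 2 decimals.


Shape: sphere
Radius r = 1 units
Formula: SA = 4 * pi * r^2
r^2 = 1
SA = 4 * pi * 1
SA = 4 * pi
SA = 12.57
12.57 units^2


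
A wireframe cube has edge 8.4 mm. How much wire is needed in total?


Shape: cube
Side s = 8.4 mm
A cube has 12 edges, all equal.
Formula: total edge length = 12 * s
Total = 12 * 8.4
Total = 100.8
100.8 mm


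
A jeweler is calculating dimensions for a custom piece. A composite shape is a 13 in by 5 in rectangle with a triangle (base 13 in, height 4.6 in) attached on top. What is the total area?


Composite shape: rectangle + triangle
Rectangle area = 13 * 5 = 65
Triangle area = 0.5 * 13 * 4.6 = 29.9
Total = 65 + 29.9
Total = 94.9
94.9 in^2


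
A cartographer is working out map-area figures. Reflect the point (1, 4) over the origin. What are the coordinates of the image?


Transformation: reflection
Original point: (1, 4)
Rule for reflection through the origin: (x, y) -> (-x, -y)
Apply: (1, 4) -> (-1, -4)
(-1, -4)


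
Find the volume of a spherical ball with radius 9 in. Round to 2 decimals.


Shape: sphere
Radius r = 9 in
Formula: V = (4/3) * pi * r^3
r^3 = 729
(4/3) * 729 = 972
V = 972 * pi
V = 3053.63
3053.63 in^3


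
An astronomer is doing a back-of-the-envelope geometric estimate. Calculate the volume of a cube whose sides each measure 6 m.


Shape: cube
Side s = 6 m
Formula: V = s^3
V = 6 * 6 * 6
V = 36 * 6
V = 216
216 m^3


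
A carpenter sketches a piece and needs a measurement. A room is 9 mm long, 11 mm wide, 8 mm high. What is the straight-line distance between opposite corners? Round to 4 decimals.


Shape: rectangular box (space diagonal)
l = 9 mm, w = 11 mm, h = 8 mm
Visualize: the diagonal of the base, then a right triangle with that diagonal and the height.
Formula: d = sqrt(l^2 + w^2 + h^2)
l^2 + w^2 + h^2 = 81 + 121 + 64 = 266
d = sqrt(266)
d = 16.3095
16.3095 mm


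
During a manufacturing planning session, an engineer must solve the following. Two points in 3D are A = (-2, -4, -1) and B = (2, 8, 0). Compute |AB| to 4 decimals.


3D distance between two points
P1 = (-2, -4, -1), P2 = (2, 8, 0)
Formula: d = sqrt((x2-x1)^2 + (y2-y1)^2 + (z2-z1)^2)
dx = 2 - -2 = 4
dy = 8 - -4 = 12
dz = 0 - -1 = 1
dx^2 + dy^2 + dz^2 = 16 + 144 + 1 = 161
d = sqrt(161)
d = 12.6886
12.6886 units


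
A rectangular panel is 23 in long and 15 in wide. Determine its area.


Shape: rectangle
Length l = 23 in, Width w = 15 in
Formula: A = l * w
A = 23 * 15
A = 345
345 in^2


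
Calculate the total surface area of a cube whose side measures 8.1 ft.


Shape: cube
Side s = 8.1 ft
A cube has 6 square faces.
Formula: SA = 6 * s^2
s^2 = 65.61
SA = 6 * 65.61
SA = 393.66
393.66 ft^2


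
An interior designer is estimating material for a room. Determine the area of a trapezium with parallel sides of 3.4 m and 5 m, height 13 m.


Shape: trapezoid
Parallel sides a = 3.4 m, b = 5 m; Height h = 13 m
Formula: A = (a + b) * h / 2
a + b = 3.4 + 5 = 8.4
A = 8.4 * 13 / 2
A = 109.2 / 2
A = 54.6
54.6 m^2


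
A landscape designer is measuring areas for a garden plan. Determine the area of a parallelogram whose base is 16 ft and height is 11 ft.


Shape: parallelogram
Base b = 16 ft, Height h = 11 ft
Formula: A = b * h
A = 16 * 11
A = 176
176 ft^2


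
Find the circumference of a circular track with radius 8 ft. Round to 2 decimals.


Shape: circle
Radius r = 8 ft
Formula: C = 2 * pi * r
C = 2 * pi * 8
C = 16 * pi
C = 50.27
50.27 ft


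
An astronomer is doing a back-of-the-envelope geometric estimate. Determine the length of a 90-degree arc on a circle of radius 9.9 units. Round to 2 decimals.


Shape: circular arc
Radius r = 9.9 units, Angle = 90 degrees
Formula: L = (angle/360) * 2 * pi * r
2 * pi * r = 19.8 * pi
L = (90/360) * 19.8 * pi
L = 4.95 * pi
L = 15.55
15.55 units


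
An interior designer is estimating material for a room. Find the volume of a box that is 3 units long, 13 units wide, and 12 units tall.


Shape: rectangular prism
l = 3 units, w = 13 units, h = 12 units
Formula: V = l * w * h
V = 3 * 13 * 12
V = 39 * 12
V = 468
468 units^3


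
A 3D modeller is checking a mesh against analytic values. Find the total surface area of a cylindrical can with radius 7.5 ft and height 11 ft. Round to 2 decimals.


Shape: closed cylinder
Radius r = 7.5 ft, Height h = 11 ft
Formula: SA = 2*pi*r^2 + 2*pi*r*h = 2*pi*r*(r + h)
r + h = 18.5
2 * r * (r + h) = 2 * 7.5 * 18.5 = 277.5
SA = 277.5 * pi
SA = 871.79
871.79 ft^2


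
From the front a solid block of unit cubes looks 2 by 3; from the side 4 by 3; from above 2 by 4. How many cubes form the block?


Orthographic views of a solid rectangular block:
Front view 2 x 3 -> length = 2, height = 3
Side view 4 x 3 -> width = 4, height = 3 (consistent)
Top view 2 x 4 -> confirms length = 2, width = 4
The block is 2 x 4 x 3.
Total unit cubes = 2 * 4 * 3 = 24
24 unit cubes


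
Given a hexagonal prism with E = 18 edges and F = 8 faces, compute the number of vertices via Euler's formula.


Polyhedron: hexagonal prism
Euler's formula for convex polyhedra: V - E + F = 2
Given: E = 18 edges and F = 8 faces
Solve for V:
V = 2 + E - F = 2 + 18 - 8 = 12
12 vertices


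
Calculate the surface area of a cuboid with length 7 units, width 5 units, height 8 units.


Shape: rectangular prism
l = 7 units, w = 5 units, h = 8 units
Formula: SA = 2(lw + lh + wh)
lw = 35, lh = 56, wh = 40
lw + lh + wh = 131
SA = 2 * 131
SA = 262
262 units^2


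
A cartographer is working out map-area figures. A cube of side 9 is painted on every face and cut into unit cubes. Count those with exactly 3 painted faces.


Large cube: 9 x 9 x 9, cut into unit cubes.
Cubes with 3 painted faces are at the corners. A cube always has 8 corners.
Count = 8
8 unit cubes


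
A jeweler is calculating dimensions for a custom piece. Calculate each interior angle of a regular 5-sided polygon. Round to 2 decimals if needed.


Shape: regular pentagon (5 sides)
Formula: interior angle = (n - 2) * 180 / n
(n - 2) = 3
(n - 2) * 180 = 540
angle = 540 / 5
angle = 108
108 degrees


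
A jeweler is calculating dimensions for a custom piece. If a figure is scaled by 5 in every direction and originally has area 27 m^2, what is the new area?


Linear scale factor k = 5
Original area = 27 m^2
Rule: under a linear scaling by k, areas scale by k^2.
k^2 = 5^2 = 25
New area = 27 * 25
New area = 675
675 m^2


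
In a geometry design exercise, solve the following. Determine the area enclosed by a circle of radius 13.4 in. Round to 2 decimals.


Shape: circle
Radius r = 13.4 in
Formula: A = pi * r^2
r^2 = 13.4^2 = 179.56
A = pi * 179.56
A = 564.1
564.1 in^2


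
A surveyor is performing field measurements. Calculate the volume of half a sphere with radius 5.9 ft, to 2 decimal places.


Shape: hemisphere (half of a sphere)
Radius r = 5.9 ft
Formula: V = (1/2) * (4/3) * pi * r^3 = (2/3) * pi * r^3
r^3 = 205.379
(2/3) * 205.379 = 136.919333
V = 136.919333 * pi
V = 430.14
430.14 ft^3


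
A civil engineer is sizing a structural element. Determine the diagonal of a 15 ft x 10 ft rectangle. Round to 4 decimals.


Shape: rectangle (diagonal via Pythagoras)
Sides: 15 ft and 10 ft
Formula: d = sqrt(l^2 + w^2)
l^2 = 225, w^2 = 100
l^2 + w^2 = 325
d = sqrt(325)
d = 18.0278
18.0278 ft


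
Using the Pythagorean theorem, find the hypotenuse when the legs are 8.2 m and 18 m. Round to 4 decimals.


Shape: right triangle
Legs a = 8.2 m, b = 18 m
Formula: c = sqrt(a^2 + b^2)
a^2 = 67.24, b^2 = 324
a^2 + b^2 = 391.24
c = sqrt(391.24)
c = 19.7798
19.7798 m


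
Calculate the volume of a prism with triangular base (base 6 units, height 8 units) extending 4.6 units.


Shape: triangular prism
Triangle base = 6 units, triangle height = 8 units, prism length L = 4.6 units
Formula: V = (1/2 * b * h_tri) * L
Cross-section area = 0.5 * 6 * 8 = 24
V = 24 * 4.6
V = 110.4
110.4 units^3


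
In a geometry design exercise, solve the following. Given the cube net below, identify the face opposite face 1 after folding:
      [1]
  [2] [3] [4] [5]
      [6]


Net: cross layout. Take square 3 as the base (bottom).
Fold the four squares in the horizontal row up around 3: 2 -> left, 4 -> right, 5 wraps to the top.
Fold 1 and 6 up from 3: 1 -> back, 6 -> front.
Opposite pairs are therefore: (1, 6), (2, 4), (3, 5).
Face 1 is opposite face 6.
face 6


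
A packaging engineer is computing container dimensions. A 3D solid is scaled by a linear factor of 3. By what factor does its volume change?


Linear scale factor k = 3
Rule: under a linear scaling by k, volumes scale by k^3.
k^3 = 3 * 3 * 3
k^3 = 9 * 3
k^3 = 27
Volume scales by a factor of 27.
27 (dimensionless)


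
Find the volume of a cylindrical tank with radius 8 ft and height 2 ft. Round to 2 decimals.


Shape: cylinder
Radius r = 8 ft, Height h = 2 ft
Formula: V = pi * r^2 * h
r^2 = 64
V = pi * 64 * 2
V = 128 * pi
V = 402.12
402.12 ft^3


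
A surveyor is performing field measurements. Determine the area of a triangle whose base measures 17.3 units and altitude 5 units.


Shape: triangle
Base b = 17.3 units, Height h = 5 units
Formula: A = (1/2) * b * h
A = 0.5 * 17.3 * 5
A = 0.5 * 86.5
A = 43.25
43.25 units^2


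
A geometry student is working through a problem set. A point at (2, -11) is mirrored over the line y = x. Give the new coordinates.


Transformation: reflection
Original point: (2, -11)
Rule for reflection over y = x: (x, y) -> (y, x)
Apply: (2, -11) -> (-11, 2)
(-11, 2)


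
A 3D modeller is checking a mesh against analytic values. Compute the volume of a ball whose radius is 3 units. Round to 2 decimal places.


Shape: sphere
Radius r = 3 units
Formula: V = (4/3) * pi * r^3
r^3 = 27
(4/3) * 27 = 36
V = 36 * pi
V = 113.1
113.1 units^3


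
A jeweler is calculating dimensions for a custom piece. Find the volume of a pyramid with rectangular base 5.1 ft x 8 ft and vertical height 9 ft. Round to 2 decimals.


Shape: rectangular pyramid
Base: 5.1 ft x 8 ft, Height h = 9 ft
Formula: V = (1/3) * base_area * h
base_area = 5.1 * 8 = 40.8
base_area * h = 40.8 * 9 = 367.2
V = 367.2 / 3
V = 122.4
122.4 ft^3


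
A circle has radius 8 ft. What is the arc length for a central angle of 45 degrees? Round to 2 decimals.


Shape: circular arc
Radius r = 8 ft, Angle = 45 degrees
Formula: L = (angle/360) * 2 * pi * r
2 * pi * r = 16 * pi
L = (45/360) * 16 * pi
L = 2 * pi
L = 6.28
6.28 ft


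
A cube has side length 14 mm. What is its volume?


Shape: cube
Side s = 14 mm
Formula: V = s^3
V = 14 * 14 * 14
V = 196 * 14
V = 2744
2744 mm^3


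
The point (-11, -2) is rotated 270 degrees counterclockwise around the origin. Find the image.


Transformation: rotation about the origin
Original point: (-11, -2)
Rule for 270 deg counterclockwise: (x, y) -> (y, -x)
Apply: (-11, -2) -> (-2, 11)
(-2, 11)


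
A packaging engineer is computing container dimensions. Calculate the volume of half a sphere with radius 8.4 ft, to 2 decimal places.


Shape: hemisphere (half of a sphere)
Radius r = 8.4 ft
Formula: V = (1/2) * (4/3) * pi * r^3 = (2/3) * pi * r^3
r^3 = 592.704
(2/3) * 592.704 = 395.136
V = 395.136 * pi
V = 1241.36
1241.36 ft^3


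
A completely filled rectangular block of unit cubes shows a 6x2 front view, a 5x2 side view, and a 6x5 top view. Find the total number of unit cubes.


Orthographic views of a solid rectangular block:
Front view 6 x 2 -> length = 6, height = 2
Side view 5 x 2 -> width = 5, height = 2 (consistent)
Top view 6 x 5 -> confirms length = 6, width = 5
The block is 6 x 5 x 2.
Total unit cubes = 6 * 5 * 2 = 60
60 unit cubes


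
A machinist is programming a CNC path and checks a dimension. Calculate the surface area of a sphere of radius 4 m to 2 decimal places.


Shape: sphere
Radius r = 4 m
Formula: SA = 4 * pi * r^2
r^2 = 16
SA = 4 * pi * 16
SA = 64 * pi
SA = 201.06
201.06 m^2


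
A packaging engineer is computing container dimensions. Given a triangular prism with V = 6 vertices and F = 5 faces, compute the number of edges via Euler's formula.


Polyhedron: triangular prism
Euler's formula for convex polyhedra: V - E + F = 2
Given: V = 6 vertices and F = 5 faces
Solve for E:
E = V + F - 2 = 6 + 5 - 2 = 9
9 edges


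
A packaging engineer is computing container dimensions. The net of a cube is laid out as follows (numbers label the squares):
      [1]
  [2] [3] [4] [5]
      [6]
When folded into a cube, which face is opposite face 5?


Net: cross layout. Take square 3 as the base (bottom).
Fold the four squares in the horizontal row up around 3: 2 -> left, 4 -> right, 5 wraps to the top.
Fold 1 and 6 up from 3: 1 -> back, 6 -> front.
Opposite pairs are therefore: (1, 6), (2, 4), (3, 5).
Face 5 is opposite face 3.
face 3
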